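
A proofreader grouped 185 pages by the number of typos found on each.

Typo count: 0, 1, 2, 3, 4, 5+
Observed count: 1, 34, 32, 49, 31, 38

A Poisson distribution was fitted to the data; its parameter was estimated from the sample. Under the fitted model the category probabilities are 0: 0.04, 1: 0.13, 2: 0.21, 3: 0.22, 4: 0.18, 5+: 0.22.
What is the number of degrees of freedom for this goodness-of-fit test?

There are k = 6 categories and 1 parameter estimated from the data, so df = 6 − 1 − 1 = 4.

4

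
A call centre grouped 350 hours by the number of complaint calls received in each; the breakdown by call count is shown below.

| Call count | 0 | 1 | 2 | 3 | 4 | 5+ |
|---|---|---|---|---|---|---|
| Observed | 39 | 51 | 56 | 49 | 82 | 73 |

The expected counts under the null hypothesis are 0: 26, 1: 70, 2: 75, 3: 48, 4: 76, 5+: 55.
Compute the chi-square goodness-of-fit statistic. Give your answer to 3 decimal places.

χ² = (39−26)²/26 + (51−70)²/70 + (56−75)²/75 + (49−48)²/48 + (82−76)²/76 + (73−55)²/55
   = 6.5000 + 5.1571 + 4.8133 + 0.0208 + 0.4737 + 5.8909
Sum = 22.856

22.856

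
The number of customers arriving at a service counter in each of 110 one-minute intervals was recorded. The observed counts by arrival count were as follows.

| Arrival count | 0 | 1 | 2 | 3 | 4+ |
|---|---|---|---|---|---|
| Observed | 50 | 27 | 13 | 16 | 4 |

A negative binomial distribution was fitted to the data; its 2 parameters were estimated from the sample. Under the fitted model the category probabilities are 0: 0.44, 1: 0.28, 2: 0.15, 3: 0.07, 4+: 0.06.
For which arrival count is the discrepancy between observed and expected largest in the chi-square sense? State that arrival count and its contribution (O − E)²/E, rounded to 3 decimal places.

Expected counts E_i = n·p_i: 110×0.44 = 48.4, 110×0.28 = 30.8, 110×0.15 = 16.5, 110×0.07 = 7.7, 110×0.06 = 6.6.
cat         O        E   (O−E)²/E
0          50     48.4     0.0529
1          27     30.8     0.4688
2          13     16.5     0.7424
3          16      7.7     8.9468
4+          4      6.6     1.0242
The largest term is for 3: 8.947.

3, 8.947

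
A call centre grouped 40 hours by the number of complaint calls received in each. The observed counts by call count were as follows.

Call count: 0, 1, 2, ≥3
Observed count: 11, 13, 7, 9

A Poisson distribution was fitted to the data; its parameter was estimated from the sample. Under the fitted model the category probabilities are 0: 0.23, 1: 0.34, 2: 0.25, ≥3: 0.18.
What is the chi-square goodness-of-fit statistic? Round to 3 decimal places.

Expected counts E_i = n·p_i: 40×0.23 = 9.2, 40×0.34 = 13.6, 40×0.25 = 10, 40×0.18 = 7.2.
cat         O        E   (O−E)²/E
0          11      9.2     0.3522
1          13     13.6     0.0265
2           7       10     0.9000
≥3          9      7.2     0.4500
Sum = 1.729

1.729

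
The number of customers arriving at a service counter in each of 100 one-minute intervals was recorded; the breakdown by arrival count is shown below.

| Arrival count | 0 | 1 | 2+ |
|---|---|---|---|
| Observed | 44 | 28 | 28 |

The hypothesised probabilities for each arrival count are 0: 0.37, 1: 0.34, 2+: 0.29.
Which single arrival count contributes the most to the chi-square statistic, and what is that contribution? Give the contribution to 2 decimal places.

Expected counts E_i = n·p_i: 100×0.37 = 37, 100×0.34 = 34, 100×0.29 = 29.
cat         O        E   (O−E)²/E
0          44       37      1.324
1          28       34      1.059
2+         28       29      0.034
The largest term is for 0: 1.32.

0, 1.32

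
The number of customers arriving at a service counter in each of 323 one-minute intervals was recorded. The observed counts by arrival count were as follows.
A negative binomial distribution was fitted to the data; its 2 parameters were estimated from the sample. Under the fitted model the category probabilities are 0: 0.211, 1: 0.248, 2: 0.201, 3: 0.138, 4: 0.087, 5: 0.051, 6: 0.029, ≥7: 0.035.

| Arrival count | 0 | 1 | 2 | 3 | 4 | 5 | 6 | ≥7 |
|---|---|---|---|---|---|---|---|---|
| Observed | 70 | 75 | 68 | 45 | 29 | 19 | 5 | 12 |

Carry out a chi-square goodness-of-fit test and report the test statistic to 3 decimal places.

Expected counts E_i = n·p_i: 323×0.211 = 68.153, 323×0.248 = 80.104, 323×0.201 = 64.923, 323×0.138 = 44.574, 323×0.087 = 28.101, 323×0.051 = 16.473, 323×0.029 = 9.367, 323×0.035 = 11.305.
0: (70 − 68.153)²/68.153 = 3.411409/68.153 = 0.0501
1: (75 − 80.104)²/80.104 = 26.050816/80.104 = 0.3252
2: (68 − 64.923)²/64.923 = 9.467929/64.923 = 0.1458
3: (45 − 44.574)²/44.574 = 0.181476/44.574 = 0.0041
4: (29 − 28.101)²/28.101 = 0.808201/28.101 = 0.0288
5: (19 − 16.473)²/16.473 = 6.385729/16.473 = 0.3876
6: (5 − 9.367)²/9.367 = 19.070689/9.367 = 2.0359
≥7: (12 − 11.305)²/11.305 = 0.483025/11.305 = 0.0427
Sum = 3.020

3.020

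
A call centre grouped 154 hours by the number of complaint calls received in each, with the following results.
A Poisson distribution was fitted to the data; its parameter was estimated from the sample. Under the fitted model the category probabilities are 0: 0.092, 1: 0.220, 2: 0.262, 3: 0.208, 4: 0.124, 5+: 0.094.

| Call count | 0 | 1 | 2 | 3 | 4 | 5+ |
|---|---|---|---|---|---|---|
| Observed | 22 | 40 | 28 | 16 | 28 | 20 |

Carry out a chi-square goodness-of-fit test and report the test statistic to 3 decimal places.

Expected counts E_i = n·p_i: 154×0.092 = 14.168, 154×0.220 = 33.88, 154×0.262 = 40.348, 154×0.208 = 32.032, 154×0.124 = 19.096, 154×0.094 = 14.476.
χ² = (22−14.168)²/14.168 + (40−33.88)²/33.88 + (28−40.348)²/40.348 + (16−32.032)²/32.032 + (28−19.096)²/19.096 + (20−14.476)²/14.476
   = 4.3295 + 1.1055 + 3.7790 + 8.0240 + 4.1517 + 2.1079
Sum = 23.498

23.498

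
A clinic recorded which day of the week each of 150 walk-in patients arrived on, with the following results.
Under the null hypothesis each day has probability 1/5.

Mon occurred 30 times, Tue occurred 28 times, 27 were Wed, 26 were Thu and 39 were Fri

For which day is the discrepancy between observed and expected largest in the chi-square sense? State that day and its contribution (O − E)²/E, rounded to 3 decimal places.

Fri, 2.700

Under H₀ each category has probability 1/5, so each expected count is 150/5 = 30.
cat         O        E   (O−E)²/E
Mon        30       30     0.0000
Tue        28       30     0.1333
Wed        27       30     0.3000
Thu        26       30     0.5333
Fri        39       30     2.7000
The largest term is for Fri: 2.700.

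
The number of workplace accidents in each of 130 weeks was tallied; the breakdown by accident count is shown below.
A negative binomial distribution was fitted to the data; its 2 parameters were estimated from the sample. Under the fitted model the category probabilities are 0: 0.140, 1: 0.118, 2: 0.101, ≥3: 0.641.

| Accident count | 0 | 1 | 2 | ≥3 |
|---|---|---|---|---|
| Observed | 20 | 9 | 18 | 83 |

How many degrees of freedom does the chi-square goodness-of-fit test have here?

1

There are k = 4 categories and 2 parameters estimated from the data, so df = 4 − 1 − 2 = 1.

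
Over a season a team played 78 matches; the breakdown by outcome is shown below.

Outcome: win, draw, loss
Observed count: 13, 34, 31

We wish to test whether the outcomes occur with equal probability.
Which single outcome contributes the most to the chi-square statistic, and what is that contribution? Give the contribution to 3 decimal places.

Expected count for each of the 3 categories: 78/3 = 26.
win: (13 − 26)²/26 = 169/26 = 6.5000
draw: (34 − 26)²/26 = 64/26 = 2.4615
loss: (31 − 26)²/26 = 25/26 = 0.9615
The largest term is for win: 6.500.

win, 6.500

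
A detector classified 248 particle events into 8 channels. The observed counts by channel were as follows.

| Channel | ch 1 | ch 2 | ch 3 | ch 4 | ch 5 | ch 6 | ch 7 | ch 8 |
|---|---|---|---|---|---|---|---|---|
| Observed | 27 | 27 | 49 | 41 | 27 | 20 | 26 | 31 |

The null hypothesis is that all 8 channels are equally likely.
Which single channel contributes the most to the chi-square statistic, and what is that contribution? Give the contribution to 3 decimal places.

ch 3, 10.452

Under H₀ each category has probability 1/8, so each expected count is 248/8 = 31.
cat         O        E   (O−E)²/E
ch 1       27       31     0.5161
ch 2       27       31     0.5161
ch 3       49       31    10.4516
ch 4       41       31     3.2258
ch 5       27       31     0.5161
ch 6       20       31     3.9032
ch 7       26       31     0.8065
ch 8       31       31     0.0000
The largest term is for ch 3: 10.452.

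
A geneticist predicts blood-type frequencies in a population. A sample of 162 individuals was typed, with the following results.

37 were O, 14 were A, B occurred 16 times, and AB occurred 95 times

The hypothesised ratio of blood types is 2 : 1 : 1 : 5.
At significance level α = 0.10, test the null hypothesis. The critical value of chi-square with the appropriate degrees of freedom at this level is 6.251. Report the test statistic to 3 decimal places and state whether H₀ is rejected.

1.417; do not reject

Ratio total = 9. Expected counts: 162×2/9 = 36, 162×1/9 = 18, 162×1/9 = 18, 162×5/9 = 90.
O: (37 − 36)²/36 = 1/36 = 0.0278
A: (14 − 18)²/18 = 16/18 = 0.8889
B: (16 − 18)²/18 = 4/18 = 0.2222
AB: (95 − 90)²/90 = 25/90 = 0.2778
Sum = 1.417
df = 3. Since 1.417 < 6.251, we do not reject H₀.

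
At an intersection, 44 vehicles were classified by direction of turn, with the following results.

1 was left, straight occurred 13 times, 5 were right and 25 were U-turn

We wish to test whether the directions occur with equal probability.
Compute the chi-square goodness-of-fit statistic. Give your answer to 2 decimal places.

Under H₀ each category has probability 1/4, so each expected count is 44/4 = 11.
χ² = (1−11)²/11 + (13−11)²/11 + (5−11)²/11 + (25−11)²/11
   = 9.091 + 0.364 + 3.273 + 17.818
Sum = 30.55

30.55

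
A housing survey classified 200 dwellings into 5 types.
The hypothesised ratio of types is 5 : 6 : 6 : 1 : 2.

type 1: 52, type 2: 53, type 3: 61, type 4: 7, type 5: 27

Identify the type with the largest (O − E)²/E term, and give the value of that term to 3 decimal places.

type 5, 2.450

Ratio total = 20. Expected counts: 200×5/20 = 50, 200×6/20 = 60, 200×6/20 = 60, 200×1/20 = 10, 200×2/20 = 20.
type 1: (52 − 50)²/50 = 4/50 = 0.0800
type 2: (53 − 60)²/60 = 49/60 = 0.8167
type 3: (61 − 60)²/60 = 1/60 = 0.0167
type 4: (7 − 10)²/10 = 9/10 = 0.9000
type 5: (27 − 20)²/20 = 49/20 = 2.4500
The largest term is for type 5: 2.450.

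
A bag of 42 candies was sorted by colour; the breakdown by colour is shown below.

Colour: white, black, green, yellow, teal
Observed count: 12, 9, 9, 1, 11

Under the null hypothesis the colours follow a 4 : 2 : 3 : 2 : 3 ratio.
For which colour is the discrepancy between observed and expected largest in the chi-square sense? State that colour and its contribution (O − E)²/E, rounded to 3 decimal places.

yellow, 4.167

Ratio total = 14. Expected counts: 42×4/14 = 12, 42×2/14 = 6, 42×3/14 = 9, 42×2/14 = 6, 42×3/14 = 9.
white: (12 − 12)²/12 = 0/12 = 0.0000
black: (9 − 6)²/6 = 9/6 = 1.5000
green: (9 − 9)²/9 = 0/9 = 0.0000
yellow: (1 − 6)²/6 = 25/6 = 4.1667
teal: (11 − 9)²/9 = 4/9 = 0.4444
The largest term is for yellow: 4.167.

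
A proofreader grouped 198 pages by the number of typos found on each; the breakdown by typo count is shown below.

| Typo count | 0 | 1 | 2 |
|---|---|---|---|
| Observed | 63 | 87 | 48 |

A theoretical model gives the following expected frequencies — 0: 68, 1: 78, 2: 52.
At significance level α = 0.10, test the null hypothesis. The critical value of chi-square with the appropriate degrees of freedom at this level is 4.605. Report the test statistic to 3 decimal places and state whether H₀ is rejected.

1.714; do not reject

0: (63 − 68)²/68 = 25/68 = 0.3676
1: (87 − 78)²/78 = 81/78 = 1.0385
2: (48 − 52)²/52 = 16/52 = 0.3077
Sum = 1.714
df = 2. Since 1.714 < 4.605, we do not reject H₀.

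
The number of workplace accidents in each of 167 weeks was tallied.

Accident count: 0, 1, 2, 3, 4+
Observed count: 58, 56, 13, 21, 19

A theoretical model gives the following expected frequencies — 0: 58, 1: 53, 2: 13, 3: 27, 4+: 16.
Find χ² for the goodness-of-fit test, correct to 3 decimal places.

2.066

cat         O        E   (O−E)²/E
0          58       58     0.0000
1          56       53     0.1698
2          13       13     0.0000
3          21       27     1.3333
4+         19       16     0.5625
Sum = 2.066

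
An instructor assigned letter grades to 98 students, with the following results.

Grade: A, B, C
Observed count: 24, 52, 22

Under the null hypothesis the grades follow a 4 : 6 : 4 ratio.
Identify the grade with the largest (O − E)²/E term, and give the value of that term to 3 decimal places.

B, 2.381

Ratio total = 14. Expected counts: 98×4/14 = 28, 98×6/14 = 42, 98×4/14 = 28.
A: (24 − 28)²/28 = 16/28 = 0.5714
B: (52 − 42)²/42 = 100/42 = 2.3810
C: (22 − 28)²/28 = 36/28 = 1.2857
The largest term is for B: 2.381.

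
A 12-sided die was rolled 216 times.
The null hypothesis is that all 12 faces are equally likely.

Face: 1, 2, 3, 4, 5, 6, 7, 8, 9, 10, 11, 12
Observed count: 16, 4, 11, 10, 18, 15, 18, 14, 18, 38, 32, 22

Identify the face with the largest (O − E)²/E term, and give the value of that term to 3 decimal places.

Expected count for each of the 12 categories: 216/12 = 18.
cat         O        E   (O−E)²/E
1          16       18     0.2222
2           4       18    10.8889
3          11       18     2.7222
4          10       18     3.5556
5          18       18     0.0000
6          15       18     0.5000
7          18       18     0.0000
8          14       18     0.8889
9          18       18     0.0000
10         38       18    22.2222
11         32       18    10.8889
12         22       18     0.8889
The largest term is for 10: 22.222.

10, 22.222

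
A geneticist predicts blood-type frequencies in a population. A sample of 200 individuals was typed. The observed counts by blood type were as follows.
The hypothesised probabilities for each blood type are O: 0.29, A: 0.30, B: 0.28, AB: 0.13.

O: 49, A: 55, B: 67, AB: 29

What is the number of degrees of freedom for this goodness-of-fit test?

There are k = 4 categories and no parameters were estimated from the data, so df = 4 − 1 = 3.

3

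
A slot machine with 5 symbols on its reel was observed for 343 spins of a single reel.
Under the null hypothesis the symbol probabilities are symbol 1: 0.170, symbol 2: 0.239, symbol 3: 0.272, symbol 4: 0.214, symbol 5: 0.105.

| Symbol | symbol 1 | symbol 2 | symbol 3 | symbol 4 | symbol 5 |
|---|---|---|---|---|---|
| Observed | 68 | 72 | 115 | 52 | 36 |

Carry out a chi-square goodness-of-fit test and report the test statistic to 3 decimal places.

Expected counts E_i = n·p_i: 343×0.170 = 58.31, 343×0.239 = 81.977, 343×0.272 = 93.296, 343×0.214 = 73.402, 343×0.105 = 36.015.
cat           O        E   (O−E)²/E
symbol 1     68    58.31     1.6103
symbol 2     72   81.977     1.2142
symbol 3    115   93.296     5.0491
symbol 4     52   73.402     6.2402
symbol 5     36   36.015     0.0000
Sum = 14.114

14.114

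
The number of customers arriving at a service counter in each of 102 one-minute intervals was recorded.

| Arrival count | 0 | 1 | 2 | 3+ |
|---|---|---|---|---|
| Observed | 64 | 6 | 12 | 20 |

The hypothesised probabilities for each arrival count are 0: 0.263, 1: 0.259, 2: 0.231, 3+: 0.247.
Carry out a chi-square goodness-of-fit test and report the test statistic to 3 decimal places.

74.039

Expected counts E_i = n·p_i: 102×0.263 = 26.826, 102×0.259 = 26.418, 102×0.231 = 23.562, 102×0.247 = 25.194.
cat         O        E   (O−E)²/E
0          64   26.826    51.5137
1           6   26.418    15.7807
2          12   23.562     5.6735
3+         20   25.194     1.0708
Sum = 74.039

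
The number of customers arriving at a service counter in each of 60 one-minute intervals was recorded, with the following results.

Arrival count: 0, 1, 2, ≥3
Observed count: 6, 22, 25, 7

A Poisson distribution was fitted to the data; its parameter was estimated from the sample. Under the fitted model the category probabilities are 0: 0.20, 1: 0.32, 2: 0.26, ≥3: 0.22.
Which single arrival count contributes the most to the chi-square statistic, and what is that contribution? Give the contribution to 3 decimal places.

Expected counts E_i = n·p_i: 60×0.20 = 12, 60×0.32 = 19.2, 60×0.26 = 15.6, 60×0.22 = 13.2.
0: (6 − 12)²/12 = 36/12 = 3.0000
1: (22 − 19.2)²/19.2 = 7.84/19.2 = 0.4083
2: (25 − 15.6)²/15.6 = 88.36/15.6 = 5.6641
≥3: (7 − 13.2)²/13.2 = 38.44/13.2 = 2.9121
The largest term is for 2: 5.664.

2, 5.664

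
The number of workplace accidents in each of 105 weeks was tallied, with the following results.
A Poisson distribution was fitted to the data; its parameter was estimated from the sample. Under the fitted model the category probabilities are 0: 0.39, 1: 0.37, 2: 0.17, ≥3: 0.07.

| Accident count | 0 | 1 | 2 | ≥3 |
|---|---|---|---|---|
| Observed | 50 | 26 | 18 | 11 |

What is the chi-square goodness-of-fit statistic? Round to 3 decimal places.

Expected counts E_i = n·p_i: 105×0.39 = 40.95, 105×0.37 = 38.85, 105×0.17 = 17.85, 105×0.07 = 7.35.
0: (50 − 40.95)²/40.95 = 81.9025/40.95 = 2.0001
1: (26 − 38.85)²/38.85 = 165.1225/38.85 = 4.2503
2: (18 − 17.85)²/17.85 = 0.0225/17.85 = 0.0013
≥3: (11 − 7.35)²/7.35 = 13.3225/7.35 = 1.8126
Sum = 8.064

8.064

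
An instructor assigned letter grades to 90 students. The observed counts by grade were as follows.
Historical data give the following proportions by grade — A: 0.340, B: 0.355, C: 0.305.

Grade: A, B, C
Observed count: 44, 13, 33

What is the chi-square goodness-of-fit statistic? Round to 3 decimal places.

18.230

Expected counts E_i = n·p_i: 90×0.340 = 30.6, 90×0.355 = 31.95, 90×0.305 = 27.45.
χ² = (44−30.6)²/30.6 + (13−31.95)²/31.95 + (33−27.45)²/27.45
   = 5.8680 + 11.2395 + 1.1221
Sum = 18.230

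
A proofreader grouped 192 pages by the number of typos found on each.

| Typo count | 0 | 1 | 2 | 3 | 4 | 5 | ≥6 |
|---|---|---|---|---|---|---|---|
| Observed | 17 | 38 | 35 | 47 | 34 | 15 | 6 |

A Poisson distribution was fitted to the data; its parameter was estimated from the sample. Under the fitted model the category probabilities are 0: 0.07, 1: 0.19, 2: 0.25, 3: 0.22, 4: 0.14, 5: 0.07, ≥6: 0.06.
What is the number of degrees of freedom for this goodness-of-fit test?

5

There are k = 7 categories and 1 parameter estimated from the data, so df = 7 − 1 − 1 = 5.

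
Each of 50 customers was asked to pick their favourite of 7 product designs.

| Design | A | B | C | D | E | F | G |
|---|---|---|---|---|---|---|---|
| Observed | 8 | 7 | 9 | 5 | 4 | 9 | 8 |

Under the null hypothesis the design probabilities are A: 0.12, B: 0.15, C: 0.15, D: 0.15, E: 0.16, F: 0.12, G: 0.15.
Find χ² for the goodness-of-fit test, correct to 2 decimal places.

5.37

Expected counts E_i = n·p_i: 50×0.12 = 6, 50×0.15 = 7.5, 50×0.15 = 7.5, 50×0.15 = 7.5, 50×0.16 = 8, 50×0.12 = 6, 50×0.15 = 7.5.
A: (8 − 6)²/6 = 4/6 = 0.667
B: (7 − 7.5)²/7.5 = 0.25/7.5 = 0.033
C: (9 − 7.5)²/7.5 = 2.25/7.5 = 0.300
D: (5 − 7.5)²/7.5 = 6.25/7.5 = 0.833
E: (4 − 8)²/8 = 16/8 = 2.000
F: (9 − 6)²/6 = 9/6 = 1.500
G: (8 − 7.5)²/7.5 = 0.25/7.5 = 0.033
Sum = 5.37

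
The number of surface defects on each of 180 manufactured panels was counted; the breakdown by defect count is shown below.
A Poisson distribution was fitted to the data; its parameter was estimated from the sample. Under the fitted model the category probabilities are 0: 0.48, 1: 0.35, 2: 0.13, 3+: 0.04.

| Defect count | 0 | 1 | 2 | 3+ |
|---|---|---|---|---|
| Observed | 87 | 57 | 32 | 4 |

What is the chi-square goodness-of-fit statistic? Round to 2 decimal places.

Expected counts E_i = n·p_i: 180×0.48 = 86.4, 180×0.35 = 63, 180×0.13 = 23.4, 180×0.04 = 7.2.
χ² = (87−86.4)²/86.4 + (57−63)²/63 + (32−23.4)²/23.4 + (4−7.2)²/7.2
   = 0.004 + 0.571 + 3.161 + 1.422
Sum = 5.16

5.16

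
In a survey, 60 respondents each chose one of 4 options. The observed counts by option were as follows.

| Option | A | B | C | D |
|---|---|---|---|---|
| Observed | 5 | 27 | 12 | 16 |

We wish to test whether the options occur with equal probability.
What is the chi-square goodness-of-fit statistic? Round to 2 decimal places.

Under H₀ each category has probability 1/4, so each expected count is 60/4 = 15.
cat         O        E   (O−E)²/E
A           5       15      6.667
B          27       15      9.600
C          12       15      0.600
D          16       15      0.067
Sum = 16.93

16.93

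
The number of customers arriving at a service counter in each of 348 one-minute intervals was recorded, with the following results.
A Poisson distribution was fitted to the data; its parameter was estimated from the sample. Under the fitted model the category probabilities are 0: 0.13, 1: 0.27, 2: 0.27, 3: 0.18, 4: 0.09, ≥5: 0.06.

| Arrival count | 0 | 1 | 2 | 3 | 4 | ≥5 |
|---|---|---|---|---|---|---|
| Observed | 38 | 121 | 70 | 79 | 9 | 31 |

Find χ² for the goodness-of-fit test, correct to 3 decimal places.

Expected counts E_i = n·p_i: 348×0.13 = 45.24, 348×0.27 = 93.96, 348×0.27 = 93.96, 348×0.18 = 62.64, 348×0.09 = 31.32, 348×0.06 = 20.88.
0: (38 − 45.24)²/45.24 = 52.4176/45.24 = 1.1587
1: (121 − 93.96)²/93.96 = 731.1616/93.96 = 7.7816
2: (70 − 93.96)²/93.96 = 574.0816/93.96 = 6.1099
3: (79 − 62.64)²/62.64 = 267.6496/62.64 = 4.2728
4: (9 − 31.32)²/31.32 = 498.1824/31.32 = 15.9062
≥5: (31 − 20.88)²/20.88 = 102.4144/20.88 = 4.9049
Sum = 40.134

40.134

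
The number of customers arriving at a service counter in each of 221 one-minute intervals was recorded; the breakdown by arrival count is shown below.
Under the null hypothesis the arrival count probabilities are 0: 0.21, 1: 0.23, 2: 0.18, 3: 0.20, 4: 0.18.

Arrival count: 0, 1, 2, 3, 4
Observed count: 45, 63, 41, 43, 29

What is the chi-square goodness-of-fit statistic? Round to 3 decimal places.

5.948

Expected counts E_i = n·p_i: 221×0.21 = 46.41, 221×0.23 = 50.83, 221×0.18 = 39.78, 221×0.20 = 44.2, 221×0.18 = 39.78.
χ² = (45−46.41)²/46.41 + (63−50.83)²/50.83 + (41−39.78)²/39.78 + (43−44.2)²/44.2 + (29−39.78)²/39.78
   = 0.0428 + 2.9138 + 0.0374 + 0.0326 + 2.9213
Sum = 5.948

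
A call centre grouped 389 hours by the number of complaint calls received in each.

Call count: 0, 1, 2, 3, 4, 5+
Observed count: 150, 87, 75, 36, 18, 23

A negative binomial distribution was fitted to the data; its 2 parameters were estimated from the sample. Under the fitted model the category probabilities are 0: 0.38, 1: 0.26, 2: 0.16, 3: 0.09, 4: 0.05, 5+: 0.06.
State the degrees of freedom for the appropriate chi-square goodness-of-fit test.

There are k = 6 categories and 2 parameters estimated from the data, so df = 6 − 1 − 2 = 3.

3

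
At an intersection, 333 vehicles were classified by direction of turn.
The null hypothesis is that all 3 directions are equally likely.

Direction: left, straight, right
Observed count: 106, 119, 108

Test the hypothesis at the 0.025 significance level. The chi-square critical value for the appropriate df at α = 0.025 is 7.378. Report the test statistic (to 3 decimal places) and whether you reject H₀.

Under H₀ each category has probability 1/3, so each expected count is 333/3 = 111.
left: (106 − 111)²/111 = 25/111 = 0.2252
straight: (119 − 111)²/111 = 64/111 = 0.5766
right: (108 − 111)²/111 = 9/111 = 0.0811
Sum = 0.883
df = 2. Since 0.883 < 7.378, we do not reject H₀.

0.883; do not reject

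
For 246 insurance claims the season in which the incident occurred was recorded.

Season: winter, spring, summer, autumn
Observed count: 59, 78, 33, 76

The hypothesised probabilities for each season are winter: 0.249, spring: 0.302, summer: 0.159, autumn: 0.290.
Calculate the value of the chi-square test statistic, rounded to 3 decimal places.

1.528

Expected counts E_i = n·p_i: 246×0.249 = 61.254, 246×0.302 = 74.292, 246×0.159 = 39.114, 246×0.290 = 71.34.
χ² = (59−61.254)²/61.254 + (78−74.292)²/74.292 + (33−39.114)²/39.114 + (76−71.34)²/71.34
   = 0.0829 + 0.1851 + 0.9557 + 0.3044
Sum = 1.528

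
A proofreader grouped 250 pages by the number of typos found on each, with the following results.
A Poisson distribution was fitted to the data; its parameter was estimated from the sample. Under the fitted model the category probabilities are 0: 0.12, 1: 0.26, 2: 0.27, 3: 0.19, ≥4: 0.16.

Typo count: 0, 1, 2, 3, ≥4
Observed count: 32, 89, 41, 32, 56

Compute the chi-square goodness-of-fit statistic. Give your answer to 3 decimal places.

30.856

Expected counts E_i = n·p_i: 250×0.12 = 30, 250×0.26 = 65, 250×0.27 = 67.5, 250×0.19 = 47.5, 250×0.16 = 40.
cat         O        E   (O−E)²/E
0          32       30     0.1333
1          89       65     8.8615
2          41     67.5    10.4037
3          32     47.5     5.0579
≥4         56       40     6.4000
Sum = 30.856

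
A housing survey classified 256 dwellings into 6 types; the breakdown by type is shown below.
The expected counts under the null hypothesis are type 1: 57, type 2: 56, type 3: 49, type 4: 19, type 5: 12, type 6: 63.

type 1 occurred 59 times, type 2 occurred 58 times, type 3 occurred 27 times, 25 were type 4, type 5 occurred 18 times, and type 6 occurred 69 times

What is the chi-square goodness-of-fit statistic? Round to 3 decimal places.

15.485

χ² = (59−57)²/57 + (58−56)²/56 + (27−49)²/49 + (25−19)²/19 + (18−12)²/12 + (69−63)²/63
   = 0.0702 + 0.0714 + 9.8776 + 1.8947 + 3.0000 + 0.5714
Sum = 15.485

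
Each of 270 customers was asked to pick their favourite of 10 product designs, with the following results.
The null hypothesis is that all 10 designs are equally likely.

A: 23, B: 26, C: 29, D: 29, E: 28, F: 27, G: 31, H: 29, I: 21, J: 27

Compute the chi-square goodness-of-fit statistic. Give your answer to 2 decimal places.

3.04

Expected count for each of the 10 categories: 270/10 = 27.
cat         O        E   (O−E)²/E
A          23       27      0.593
B          26       27      0.037
C          29       27      0.148
D          29       27      0.148
E          28       27      0.037
F          27       27      0.000
G          31       27      0.593
H          29       27      0.148
I          21       27      1.333
J          27       27      0.000
Sum = 3.04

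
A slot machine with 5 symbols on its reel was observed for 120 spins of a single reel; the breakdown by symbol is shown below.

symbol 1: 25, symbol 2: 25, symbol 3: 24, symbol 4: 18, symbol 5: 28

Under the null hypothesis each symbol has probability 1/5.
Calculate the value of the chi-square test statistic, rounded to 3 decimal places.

Under H₀ each category has probability 1/5, so each expected count is 120/5 = 24.
cat           O        E   (O−E)²/E
symbol 1     25       24     0.0417
symbol 2     25       24     0.0417
symbol 3     24       24     0.0000
symbol 4     18       24     1.5000
symbol 5     28       24     0.6667
Sum = 2.250

2.250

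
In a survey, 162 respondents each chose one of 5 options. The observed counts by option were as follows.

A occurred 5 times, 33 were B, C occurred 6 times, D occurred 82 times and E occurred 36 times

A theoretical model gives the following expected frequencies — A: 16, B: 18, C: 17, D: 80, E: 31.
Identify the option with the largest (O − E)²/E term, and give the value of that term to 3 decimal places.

B, 12.500

χ² = (5−16)²/16 + (33−18)²/18 + (6−17)²/17 + (82−80)²/80 + (36−31)²/31
   = 7.5625 + 12.5000 + 7.1176 + 0.0500 + 0.8065
The largest term is for B: 12.500.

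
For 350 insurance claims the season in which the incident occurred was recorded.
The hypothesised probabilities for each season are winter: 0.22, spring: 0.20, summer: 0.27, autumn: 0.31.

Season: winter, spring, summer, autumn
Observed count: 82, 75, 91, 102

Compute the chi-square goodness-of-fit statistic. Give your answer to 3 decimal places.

Expected counts E_i = n·p_i: 350×0.22 = 77, 350×0.20 = 70, 350×0.27 = 94.5, 350×0.31 = 108.5.
winter: (82 − 77)²/77 = 25/77 = 0.3247
spring: (75 − 70)²/70 = 25/70 = 0.3571
summer: (91 − 94.5)²/94.5 = 12.25/94.5 = 0.1296
autumn: (102 − 108.5)²/108.5 = 42.25/108.5 = 0.3894
Sum = 1.201

1.201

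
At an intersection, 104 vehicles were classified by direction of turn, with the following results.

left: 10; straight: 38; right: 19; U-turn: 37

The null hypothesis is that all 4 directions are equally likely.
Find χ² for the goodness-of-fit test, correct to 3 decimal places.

Expected count for each of the 4 categories: 104/4 = 26.
χ² = (10−26)²/26 + (38−26)²/26 + (19−26)²/26 + (37−26)²/26
   = 9.8462 + 5.5385 + 1.8846 + 4.6538
Sum = 21.923

21.923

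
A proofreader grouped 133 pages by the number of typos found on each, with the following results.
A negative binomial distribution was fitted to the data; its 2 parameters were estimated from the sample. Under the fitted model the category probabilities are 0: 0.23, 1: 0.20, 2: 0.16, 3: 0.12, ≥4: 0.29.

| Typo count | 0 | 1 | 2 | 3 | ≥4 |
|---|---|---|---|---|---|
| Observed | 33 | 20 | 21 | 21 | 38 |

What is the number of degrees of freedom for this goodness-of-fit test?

2

There are k = 5 categories and 2 parameters estimated from the data, so df = 5 − 1 − 2 = 2.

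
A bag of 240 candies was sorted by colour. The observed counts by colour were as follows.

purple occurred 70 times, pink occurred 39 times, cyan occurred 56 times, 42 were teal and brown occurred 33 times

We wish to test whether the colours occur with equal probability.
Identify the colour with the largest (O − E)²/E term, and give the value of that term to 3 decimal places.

purple, 10.083

Expected count for each of the 5 categories: 240/5 = 48.
χ² = (70−48)²/48 + (39−48)²/48 + (56−48)²/48 + (42−48)²/48 + (33−48)²/48
   = 10.0833 + 1.6875 + 1.3333 + 0.7500 + 4.6875
The largest term is for purple: 10.083.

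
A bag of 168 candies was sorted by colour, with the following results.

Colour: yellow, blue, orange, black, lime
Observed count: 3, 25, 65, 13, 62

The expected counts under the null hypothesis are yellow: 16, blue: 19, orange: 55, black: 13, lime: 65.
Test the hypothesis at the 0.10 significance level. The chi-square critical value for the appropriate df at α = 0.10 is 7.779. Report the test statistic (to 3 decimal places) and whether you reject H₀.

14.414; reject

yellow: (3 − 16)²/16 = 169/16 = 10.5625
blue: (25 − 19)²/19 = 36/19 = 1.8947
orange: (65 − 55)²/55 = 100/55 = 1.8182
black: (13 − 13)²/13 = 0/13 = 0.0000
lime: (62 − 65)²/65 = 9/65 = 0.1385
Sum = 14.414
df = 4. Since 14.414 > 7.779, we reject H₀.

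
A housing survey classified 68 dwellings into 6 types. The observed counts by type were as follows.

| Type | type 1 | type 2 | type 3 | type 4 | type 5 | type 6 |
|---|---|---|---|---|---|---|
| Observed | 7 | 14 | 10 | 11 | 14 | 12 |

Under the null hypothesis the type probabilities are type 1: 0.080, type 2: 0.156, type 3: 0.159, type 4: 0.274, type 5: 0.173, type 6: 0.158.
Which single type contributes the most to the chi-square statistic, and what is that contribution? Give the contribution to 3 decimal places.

Expected counts E_i = n·p_i: 68×0.080 = 5.44, 68×0.156 = 10.608, 68×0.159 = 10.812, 68×0.274 = 18.632, 68×0.173 = 11.764, 68×0.158 = 10.744.
cat         O        E   (O−E)²/E
type 1      7     5.44     0.4474
type 2     14   10.608     1.0846
type 3     10   10.812     0.0610
type 4     11   18.632     3.1262
type 5     14   11.764     0.4250
type 6     12   10.744     0.1468
The largest term is for type 4: 3.126.

type 4, 3.126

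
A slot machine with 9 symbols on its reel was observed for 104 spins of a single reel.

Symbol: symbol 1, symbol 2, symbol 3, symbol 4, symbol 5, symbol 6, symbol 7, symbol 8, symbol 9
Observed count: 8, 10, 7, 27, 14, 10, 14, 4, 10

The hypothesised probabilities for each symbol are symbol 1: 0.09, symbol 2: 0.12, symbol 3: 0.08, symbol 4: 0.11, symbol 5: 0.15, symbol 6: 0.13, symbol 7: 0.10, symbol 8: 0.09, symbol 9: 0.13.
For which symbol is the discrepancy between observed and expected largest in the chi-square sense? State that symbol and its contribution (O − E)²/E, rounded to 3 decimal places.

symbol 4, 21.164

Expected counts E_i = n·p_i: 104×0.09 = 9.36, 104×0.12 = 12.48, 104×0.08 = 8.32, 104×0.11 = 11.44, 104×0.15 = 15.6, 104×0.13 = 13.52, 104×0.10 = 10.4, 104×0.09 = 9.36, 104×0.13 = 13.52.
χ² = (8−9.36)²/9.36 + (10−12.48)²/12.48 + (7−8.32)²/8.32 + (27−11.44)²/11.44 + (14−15.6)²/15.6 + (10−13.52)²/13.52 + (14−10.4)²/10.4 + (4−9.36)²/9.36 + (10−13.52)²/13.52
   = 0.1976 + 0.4928 + 0.2094 + 21.1638 + 0.1641 + 0.9164 + 1.2462 + 3.0694 + 0.9164
The largest term is for symbol 4: 21.164.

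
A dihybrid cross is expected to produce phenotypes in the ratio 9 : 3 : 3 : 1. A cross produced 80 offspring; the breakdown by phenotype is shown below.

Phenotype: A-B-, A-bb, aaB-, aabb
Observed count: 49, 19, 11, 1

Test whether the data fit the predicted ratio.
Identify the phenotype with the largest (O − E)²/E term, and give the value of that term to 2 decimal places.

Ratio total = 16. Expected counts: 80×9/16 = 45, 80×3/16 = 15, 80×3/16 = 15, 80×1/16 = 5.
χ² = (49−45)²/45 + (19−15)²/15 + (11−15)²/15 + (1−5)²/5
   = 0.356 + 1.067 + 1.067 + 3.200
The largest term is for aabb: 3.20.

aabb, 3.20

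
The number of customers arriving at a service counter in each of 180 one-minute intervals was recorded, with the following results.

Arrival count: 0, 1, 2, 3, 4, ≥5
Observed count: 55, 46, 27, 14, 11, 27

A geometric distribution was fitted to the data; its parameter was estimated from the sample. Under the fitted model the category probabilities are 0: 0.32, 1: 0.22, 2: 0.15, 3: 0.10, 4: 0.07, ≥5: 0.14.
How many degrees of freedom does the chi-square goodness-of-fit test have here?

4

There are k = 6 categories and 1 parameter estimated from the data, so df = 6 − 1 − 1 = 4.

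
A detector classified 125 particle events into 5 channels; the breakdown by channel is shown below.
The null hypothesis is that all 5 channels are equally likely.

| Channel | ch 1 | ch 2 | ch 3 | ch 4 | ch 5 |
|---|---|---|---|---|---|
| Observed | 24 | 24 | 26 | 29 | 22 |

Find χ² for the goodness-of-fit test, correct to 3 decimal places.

1.120

Expected count for each of the 5 categories: 125/5 = 25.
χ² = (24−25)²/25 + (24−25)²/25 + (26−25)²/25 + (29−25)²/25 + (22−25)²/25
   = 0.0400 + 0.0400 + 0.0400 + 0.6400 + 0.3600
Sum = 1.120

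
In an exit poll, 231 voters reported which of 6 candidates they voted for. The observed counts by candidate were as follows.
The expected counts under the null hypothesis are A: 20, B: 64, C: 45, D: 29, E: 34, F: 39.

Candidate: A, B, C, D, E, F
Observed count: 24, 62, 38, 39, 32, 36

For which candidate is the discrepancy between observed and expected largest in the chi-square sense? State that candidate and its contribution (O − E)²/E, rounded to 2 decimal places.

D, 3.45

χ² = (24−20)²/20 + (62−64)²/64 + (38−45)²/45 + (39−29)²/29 + (32−34)²/34 + (36−39)²/39
   = 0.800 + 0.063 + 1.089 + 3.448 + 0.118 + 0.231
The largest term is for D: 3.45.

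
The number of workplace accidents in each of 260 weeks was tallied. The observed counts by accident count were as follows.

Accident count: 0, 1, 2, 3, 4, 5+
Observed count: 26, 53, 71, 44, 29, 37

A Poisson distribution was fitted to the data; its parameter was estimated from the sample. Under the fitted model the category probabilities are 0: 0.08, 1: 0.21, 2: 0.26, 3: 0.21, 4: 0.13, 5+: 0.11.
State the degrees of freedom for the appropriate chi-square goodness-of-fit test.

4

There are k = 6 categories and 1 parameter estimated from the data, so df = 6 − 1 − 1 = 4.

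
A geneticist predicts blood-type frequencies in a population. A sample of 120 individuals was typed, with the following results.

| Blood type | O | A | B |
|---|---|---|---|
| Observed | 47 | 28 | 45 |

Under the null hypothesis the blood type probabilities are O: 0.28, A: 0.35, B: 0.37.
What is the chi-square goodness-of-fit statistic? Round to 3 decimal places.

10.019

Expected counts E_i = n·p_i: 120×0.28 = 33.6, 120×0.35 = 42, 120×0.37 = 44.4.
χ² = (47−33.6)²/33.6 + (28−42)²/42 + (45−44.4)²/44.4
   = 5.3440 + 4.6667 + 0.0081
Sum = 10.019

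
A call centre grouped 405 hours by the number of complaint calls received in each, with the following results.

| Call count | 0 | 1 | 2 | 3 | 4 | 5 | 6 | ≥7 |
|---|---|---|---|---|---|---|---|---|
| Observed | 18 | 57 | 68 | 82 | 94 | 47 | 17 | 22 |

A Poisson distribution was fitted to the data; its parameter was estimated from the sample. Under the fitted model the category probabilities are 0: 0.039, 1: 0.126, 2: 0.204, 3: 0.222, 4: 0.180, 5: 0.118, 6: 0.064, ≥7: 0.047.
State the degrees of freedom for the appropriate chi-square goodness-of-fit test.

6

There are k = 8 categories and 1 parameter estimated from the data, so df = 8 − 1 − 1 = 6.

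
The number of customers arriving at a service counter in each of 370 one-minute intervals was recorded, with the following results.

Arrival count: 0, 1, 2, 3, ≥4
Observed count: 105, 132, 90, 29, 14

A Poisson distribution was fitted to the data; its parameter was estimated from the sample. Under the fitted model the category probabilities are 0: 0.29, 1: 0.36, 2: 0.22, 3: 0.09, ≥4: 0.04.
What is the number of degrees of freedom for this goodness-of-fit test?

There are k = 5 categories and 1 parameter estimated from the data, so df = 5 − 1 − 1 = 3.

3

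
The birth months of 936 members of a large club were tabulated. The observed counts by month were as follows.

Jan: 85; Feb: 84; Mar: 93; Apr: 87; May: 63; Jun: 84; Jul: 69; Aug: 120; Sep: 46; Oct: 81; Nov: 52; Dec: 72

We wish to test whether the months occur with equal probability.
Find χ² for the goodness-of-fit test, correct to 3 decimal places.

54.385

Expected count for each of the 12 categories: 936/12 = 78.
Jan: (85 − 78)²/78 = 49/78 = 0.6282
Feb: (84 − 78)²/78 = 36/78 = 0.4615
Mar: (93 − 78)²/78 = 225/78 = 2.8846
Apr: (87 − 78)²/78 = 81/78 = 1.0385
May: (63 − 78)²/78 = 225/78 = 2.8846
Jun: (84 − 78)²/78 = 36/78 = 0.4615
Jul: (69 − 78)²/78 = 81/78 = 1.0385
Aug: (120 − 78)²/78 = 1764/78 = 22.6154
Sep: (46 − 78)²/78 = 1024/78 = 13.1282
Oct: (81 − 78)²/78 = 9/78 = 0.1154
Nov: (52 − 78)²/78 = 676/78 = 8.6667
Dec: (72 − 78)²/78 = 36/78 = 0.4615
Sum = 54.385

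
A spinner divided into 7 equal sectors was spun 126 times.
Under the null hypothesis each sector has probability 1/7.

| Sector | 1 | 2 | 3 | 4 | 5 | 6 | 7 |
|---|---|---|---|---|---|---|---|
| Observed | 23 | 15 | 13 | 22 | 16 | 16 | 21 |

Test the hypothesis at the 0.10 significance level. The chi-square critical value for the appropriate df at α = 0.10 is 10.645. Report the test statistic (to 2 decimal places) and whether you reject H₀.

Under H₀ each category has probability 1/7, so each expected count is 126/7 = 18.
1: (23 − 18)²/18 = 25/18 = 1.389
2: (15 − 18)²/18 = 9/18 = 0.500
3: (13 − 18)²/18 = 25/18 = 1.389
4: (22 − 18)²/18 = 16/18 = 0.889
5: (16 − 18)²/18 = 4/18 = 0.222
6: (16 − 18)²/18 = 4/18 = 0.222
7: (21 − 18)²/18 = 9/18 = 0.500
Sum = 5.11
df = 6. Since 5.11 < 10.645, we do not reject H₀.

5.11; do not reject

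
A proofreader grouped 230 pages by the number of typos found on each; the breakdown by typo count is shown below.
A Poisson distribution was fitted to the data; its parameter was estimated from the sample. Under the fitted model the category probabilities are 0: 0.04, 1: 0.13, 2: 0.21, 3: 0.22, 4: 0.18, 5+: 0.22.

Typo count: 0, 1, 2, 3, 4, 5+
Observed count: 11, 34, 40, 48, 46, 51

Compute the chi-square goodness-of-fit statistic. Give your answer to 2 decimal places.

2.99

Expected counts E_i = n·p_i: 230×0.04 = 9.2, 230×0.13 = 29.9, 230×0.21 = 48.3, 230×0.22 = 50.6, 230×0.18 = 41.4, 230×0.22 = 50.6.
0: (11 − 9.2)²/9.2 = 3.24/9.2 = 0.352
1: (34 − 29.9)²/29.9 = 16.81/29.9 = 0.562
2: (40 − 48.3)²/48.3 = 68.89/48.3 = 1.426
3: (48 − 50.6)²/50.6 = 6.76/50.6 = 0.134
4: (46 − 41.4)²/41.4 = 21.16/41.4 = 0.511
5+: (51 − 50.6)²/50.6 = 0.16/50.6 = 0.003
Sum = 2.99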